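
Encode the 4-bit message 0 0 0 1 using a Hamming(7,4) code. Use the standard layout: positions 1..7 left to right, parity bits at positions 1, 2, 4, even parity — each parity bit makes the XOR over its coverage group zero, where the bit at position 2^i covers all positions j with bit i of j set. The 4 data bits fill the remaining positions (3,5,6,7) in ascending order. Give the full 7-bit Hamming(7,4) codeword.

1101001

Place data bits at non-power-of-two positions: b3=0, b5=0, b6=0, b7=1.
p1 = XOR of data positions {3,5,7} = 0⊕0⊕1 = 1
p2 = XOR of data positions {3,6,7} = 0⊕0⊕1 = 1
p4 = XOR of data positions {5,6,7} = 0⊕0⊕1 = 1
Codeword b1..b7 = 1101001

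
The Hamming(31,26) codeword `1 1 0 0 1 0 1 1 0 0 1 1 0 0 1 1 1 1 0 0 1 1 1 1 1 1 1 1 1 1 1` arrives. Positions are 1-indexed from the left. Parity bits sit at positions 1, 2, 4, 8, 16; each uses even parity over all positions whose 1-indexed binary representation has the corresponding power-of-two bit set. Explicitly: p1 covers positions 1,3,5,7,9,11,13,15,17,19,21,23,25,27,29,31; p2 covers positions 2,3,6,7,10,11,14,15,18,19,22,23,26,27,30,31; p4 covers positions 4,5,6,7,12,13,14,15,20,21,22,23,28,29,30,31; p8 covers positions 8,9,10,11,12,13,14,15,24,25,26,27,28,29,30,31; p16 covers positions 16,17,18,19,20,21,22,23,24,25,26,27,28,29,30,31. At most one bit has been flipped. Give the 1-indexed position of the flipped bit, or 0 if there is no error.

6

s1: b1⊕b3⊕b5⊕b7⊕b9⊕b11⊕b13⊕b15⊕b17⊕b19⊕b21⊕b23⊕b25⊕b27⊕b29⊕b31 = 1⊕0⊕1⊕1⊕0⊕1⊕0⊕1⊕1⊕0⊕1⊕1⊕1⊕1⊕1⊕1 = 0
s2: b2⊕b3⊕b6⊕b7⊕b10⊕b11⊕b14⊕b15⊕b18⊕b19⊕b22⊕b23⊕b26⊕b27⊕b30⊕b31 = 1⊕0⊕0⊕1⊕0⊕1⊕0⊕1⊕1⊕0⊕1⊕1⊕1⊕1⊕1⊕1 = 1
s4: b4⊕b5⊕b6⊕b7⊕b12⊕b13⊕b14⊕b15⊕b20⊕b21⊕b22⊕b23⊕b28⊕b29⊕b30⊕b31 = 0⊕1⊕0⊕1⊕1⊕0⊕0⊕1⊕0⊕1⊕1⊕1⊕1⊕1⊕1⊕1 = 1
s8: b8⊕b9⊕b10⊕b11⊕b12⊕b13⊕b14⊕b15⊕b24⊕b25⊕b26⊕b27⊕b28⊕b29⊕b30⊕b31 = 1⊕0⊕0⊕1⊕1⊕0⊕0⊕1⊕1⊕1⊕1⊕1⊕1⊕1⊕1⊕1 = 0
s16: b16⊕b17⊕b18⊕b19⊕b20⊕b21⊕b22⊕b23⊕b24⊕b25⊕b26⊕b27⊕b28⊕b29⊕b30⊕b31 = 1⊕1⊕1⊕0⊕0⊕1⊕1⊕1⊕1⊕1⊕1⊕1⊕1⊕1⊕1⊕1 = 0
Syndrome (s16...s1) = 00110 → position 6.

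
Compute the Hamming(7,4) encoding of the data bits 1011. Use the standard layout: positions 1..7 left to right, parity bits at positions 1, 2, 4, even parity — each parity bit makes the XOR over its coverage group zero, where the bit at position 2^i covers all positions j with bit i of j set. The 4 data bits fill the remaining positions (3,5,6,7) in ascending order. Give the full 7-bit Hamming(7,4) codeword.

0110011

Place data bits at non-power-of-two positions: b3=1, b5=0, b6=1, b7=1.
p1 = XOR of data positions {3,5,7} = 1⊕0⊕1 = 0
p2 = XOR of data positions {3,6,7} = 1⊕1⊕1 = 1
p4 = XOR of data positions {5,6,7} = 0⊕1⊕1 = 0
Codeword b1..b7 = 0110011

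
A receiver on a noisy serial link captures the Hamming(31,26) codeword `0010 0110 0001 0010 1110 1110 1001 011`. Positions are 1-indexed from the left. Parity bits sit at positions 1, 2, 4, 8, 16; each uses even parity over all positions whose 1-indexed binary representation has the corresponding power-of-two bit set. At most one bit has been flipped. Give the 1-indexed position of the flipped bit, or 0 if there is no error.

s1: b1⊕b3⊕b5⊕b7⊕b9⊕b11⊕b13⊕b15⊕b17⊕b19⊕b21⊕b23⊕b25⊕b27⊕b29⊕b31 = 0⊕1⊕0⊕1⊕0⊕0⊕0⊕1⊕1⊕1⊕1⊕1⊕1⊕0⊕0⊕1 = 1
s2: b2⊕b3⊕b6⊕b7⊕b10⊕b11⊕b14⊕b15⊕b18⊕b19⊕b22⊕b23⊕b26⊕b27⊕b30⊕b31 = 0⊕1⊕1⊕1⊕0⊕0⊕0⊕1⊕1⊕1⊕1⊕1⊕0⊕0⊕1⊕1 = 0
s4: b4⊕b5⊕b6⊕b7⊕b12⊕b13⊕b14⊕b15⊕b20⊕b21⊕b22⊕b23⊕b28⊕b29⊕b30⊕b31 = 0⊕0⊕1⊕1⊕1⊕0⊕0⊕1⊕0⊕1⊕1⊕1⊕1⊕0⊕1⊕1 = 0
s8: b8⊕b9⊕b10⊕b11⊕b12⊕b13⊕b14⊕b15⊕b24⊕b25⊕b26⊕b27⊕b28⊕b29⊕b30⊕b31 = 0⊕0⊕0⊕0⊕1⊕0⊕0⊕1⊕0⊕1⊕0⊕0⊕1⊕0⊕1⊕1 = 0
s16: b16⊕b17⊕b18⊕b19⊕b20⊕b21⊕b22⊕b23⊕b24⊕b25⊕b26⊕b27⊕b28⊕b29⊕b30⊕b31 = 0⊕1⊕1⊕1⊕0⊕1⊕1⊕1⊕0⊕1⊕0⊕0⊕1⊕0⊕1⊕1 = 0
Syndrome (s16...s1) = 00001 → position 1.

1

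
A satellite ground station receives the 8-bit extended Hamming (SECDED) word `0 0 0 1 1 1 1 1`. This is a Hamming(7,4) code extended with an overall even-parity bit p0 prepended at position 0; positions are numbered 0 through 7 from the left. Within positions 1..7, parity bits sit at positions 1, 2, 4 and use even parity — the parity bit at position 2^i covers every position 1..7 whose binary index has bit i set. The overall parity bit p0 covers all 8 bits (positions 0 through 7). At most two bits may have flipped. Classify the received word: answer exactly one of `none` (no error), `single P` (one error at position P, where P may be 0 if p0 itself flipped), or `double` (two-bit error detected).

s1: b1⊕b3⊕b5⊕b7 = 0⊕1⊕1⊕1 = 1
s2: b2⊕b3⊕b6⊕b7 = 0⊕1⊕1⊕1 = 1
s4: b4⊕b5⊕b6⊕b7 = 1⊕1⊕1⊕1 = 0
Syndrome (s4...s1) = 011 → position 3.
Overall parity (XOR of all 8 bits, including p0): 0⊕0⊕0⊕1⊕1⊕1⊕1⊕1 = 1
Overall=1, syndrome position=3 → single-bit error at position 3.

single 3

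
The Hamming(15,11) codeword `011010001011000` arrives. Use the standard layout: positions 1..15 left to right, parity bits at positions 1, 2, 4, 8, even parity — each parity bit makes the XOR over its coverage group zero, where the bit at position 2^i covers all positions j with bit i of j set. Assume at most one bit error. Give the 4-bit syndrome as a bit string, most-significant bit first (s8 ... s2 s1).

s1: b1⊕b3⊕b5⊕b7⊕b9⊕b11⊕b13⊕b15 = 0⊕1⊕1⊕0⊕1⊕1⊕0⊕0 = 0
s2: b2⊕b3⊕b6⊕b7⊕b10⊕b11⊕b14⊕b15 = 1⊕1⊕0⊕0⊕0⊕1⊕0⊕0 = 1
s4: b4⊕b5⊕b6⊕b7⊕b12⊕b13⊕b14⊕b15 = 0⊕1⊕0⊕0⊕1⊕0⊕0⊕0 = 0
s8: b8⊕b9⊕b10⊕b11⊕b12⊕b13⊕b14⊕b15 = 0⊕1⊕0⊕1⊕1⊕0⊕0⊕0 = 1
Syndrome (s8...s1) = 1010 → position 10.

1010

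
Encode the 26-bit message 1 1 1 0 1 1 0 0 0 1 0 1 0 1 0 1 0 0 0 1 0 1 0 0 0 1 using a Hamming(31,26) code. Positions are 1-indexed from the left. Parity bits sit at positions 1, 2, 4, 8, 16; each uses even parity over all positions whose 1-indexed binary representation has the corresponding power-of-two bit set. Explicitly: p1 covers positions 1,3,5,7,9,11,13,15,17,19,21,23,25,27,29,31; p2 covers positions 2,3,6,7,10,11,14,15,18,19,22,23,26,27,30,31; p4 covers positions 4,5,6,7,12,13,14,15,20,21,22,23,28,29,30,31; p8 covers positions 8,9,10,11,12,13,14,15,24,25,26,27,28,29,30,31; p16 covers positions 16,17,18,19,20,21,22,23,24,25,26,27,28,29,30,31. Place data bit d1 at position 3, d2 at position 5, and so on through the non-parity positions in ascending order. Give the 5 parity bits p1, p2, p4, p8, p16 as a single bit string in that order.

Place data bits at non-power-of-two positions: b3=1, b5=1, b6=1, b7=0, b9=1, b10=1, b11=0, b12=0, b13=0, b14=1, b15=0, b17=1, b18=0, b19=1, b20=0, b21=1, b22=0, b23=0, b24=0, b25=1, b26=0, b27=1, b28=0, b29=0, b30=0, b31=1.
p1 = XOR of data positions {3,5,7,9,11,13,15,17,19,21,23,25,27,29,31} = 1⊕1⊕0⊕1⊕0⊕0⊕0⊕1⊕1⊕1⊕0⊕1⊕1⊕0⊕1 = 1
p2 = XOR of data positions {3,6,7,10,11,14,15,18,19,22,23,26,27,30,31} = 1⊕1⊕0⊕1⊕0⊕1⊕0⊕0⊕1⊕0⊕0⊕0⊕1⊕0⊕1 = 1
p4 = XOR of data positions {5,6,7,12,13,14,15,20,21,22,23,28,29,30,31} = 1⊕1⊕0⊕0⊕0⊕1⊕0⊕0⊕1⊕0⊕0⊕0⊕0⊕0⊕1 = 1
p8 = XOR of data positions {9,10,11,12,13,14,15,24,25,26,27,28,29,30,31} = 1⊕1⊕0⊕0⊕0⊕1⊕0⊕0⊕1⊕0⊕1⊕0⊕0⊕0⊕1 = 0
p16 = XOR of data positions {17,18,19,20,21,22,23,24,25,26,27,28,29,30,31} = 1⊕0⊕1⊕0⊕1⊕0⊕0⊕0⊕1⊕0⊕1⊕0⊕0⊕0⊕1 = 0
Parity bits p1,p2,p4,p8,p16 = 11100

11100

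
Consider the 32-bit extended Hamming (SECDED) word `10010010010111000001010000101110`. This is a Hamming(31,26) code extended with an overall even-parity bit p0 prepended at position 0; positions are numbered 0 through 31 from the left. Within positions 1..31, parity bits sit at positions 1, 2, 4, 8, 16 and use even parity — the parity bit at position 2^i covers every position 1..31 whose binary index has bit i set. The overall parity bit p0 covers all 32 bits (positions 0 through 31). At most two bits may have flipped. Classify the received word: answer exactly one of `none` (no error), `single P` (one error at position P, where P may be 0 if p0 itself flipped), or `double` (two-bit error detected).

single 5

s1: b1⊕b3⊕b5⊕b7⊕b9⊕b11⊕b13⊕b15⊕b17⊕b19⊕b21⊕b23⊕b25⊕b27⊕b29⊕b31 = 0⊕1⊕0⊕0⊕1⊕1⊕1⊕0⊕0⊕1⊕1⊕0⊕0⊕0⊕1⊕0 = 1
s2: b2⊕b3⊕b6⊕b7⊕b10⊕b11⊕b14⊕b15⊕b18⊕b19⊕b22⊕b23⊕b26⊕b27⊕b30⊕b31 = 0⊕1⊕1⊕0⊕0⊕1⊕0⊕0⊕0⊕1⊕0⊕0⊕1⊕0⊕1⊕0 = 0
s4: b4⊕b5⊕b6⊕b7⊕b12⊕b13⊕b14⊕b15⊕b20⊕b21⊕b22⊕b23⊕b28⊕b29⊕b30⊕b31 = 0⊕0⊕1⊕0⊕1⊕1⊕0⊕0⊕0⊕1⊕0⊕0⊕1⊕1⊕1⊕0 = 1
s8: b8⊕b9⊕b10⊕b11⊕b12⊕b13⊕b14⊕b15⊕b24⊕b25⊕b26⊕b27⊕b28⊕b29⊕b30⊕b31 = 0⊕1⊕0⊕1⊕1⊕1⊕0⊕0⊕0⊕0⊕1⊕0⊕1⊕1⊕1⊕0 = 0
s16: b16⊕b17⊕b18⊕b19⊕b20⊕b21⊕b22⊕b23⊕b24⊕b25⊕b26⊕b27⊕b28⊕b29⊕b30⊕b31 = 0⊕0⊕0⊕1⊕0⊕1⊕0⊕0⊕0⊕0⊕1⊕0⊕1⊕1⊕1⊕0 = 0
Syndrome (s16...s1) = 00101 → position 5.
Overall parity (XOR of all 32 bits, including p0): 1⊕0⊕0⊕1⊕0⊕0⊕1⊕0⊕0⊕1⊕0⊕1⊕1⊕1⊕0⊕0⊕0⊕0⊕0⊕1⊕0⊕1⊕0⊕0⊕0⊕0⊕1⊕0⊕1⊕1⊕1⊕0 = 1
Overall=1, syndrome position=5 → single-bit error at position 5.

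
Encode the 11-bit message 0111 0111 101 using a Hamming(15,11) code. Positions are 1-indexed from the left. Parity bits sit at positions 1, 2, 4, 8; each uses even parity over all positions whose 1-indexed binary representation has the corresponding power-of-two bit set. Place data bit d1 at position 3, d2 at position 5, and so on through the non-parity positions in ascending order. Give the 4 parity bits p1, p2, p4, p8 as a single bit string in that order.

Place data bits at non-power-of-two positions: b3=0, b5=1, b6=1, b7=1, b9=0, b10=1, b11=1, b12=1, b13=1, b14=0, b15=1.
p1 = XOR of data positions {3,5,7,9,11,13,15} = 0⊕1⊕1⊕0⊕1⊕1⊕1 = 1
p2 = XOR of data positions {3,6,7,10,11,14,15} = 0⊕1⊕1⊕1⊕1⊕0⊕1 = 1
p4 = XOR of data positions {5,6,7,12,13,14,15} = 1⊕1⊕1⊕1⊕1⊕0⊕1 = 0
p8 = XOR of data positions {9,10,11,12,13,14,15} = 0⊕1⊕1⊕1⊕1⊕0⊕1 = 1
Parity bits p1,p2,p4,p8 = 1101

1101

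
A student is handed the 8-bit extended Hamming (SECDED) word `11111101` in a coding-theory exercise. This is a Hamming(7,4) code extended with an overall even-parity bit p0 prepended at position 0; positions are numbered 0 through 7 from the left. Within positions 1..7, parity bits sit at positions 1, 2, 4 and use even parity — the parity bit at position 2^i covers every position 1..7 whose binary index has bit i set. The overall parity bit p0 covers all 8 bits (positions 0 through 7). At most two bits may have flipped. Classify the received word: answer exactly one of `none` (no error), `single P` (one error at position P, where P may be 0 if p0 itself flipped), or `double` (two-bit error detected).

s1: b1⊕b3⊕b5⊕b7 = 1⊕1⊕1⊕1 = 0
s2: b2⊕b3⊕b6⊕b7 = 1⊕1⊕0⊕1 = 1
s4: b4⊕b5⊕b6⊕b7 = 1⊕1⊕0⊕1 = 1
Syndrome (s4...s1) = 110 → position 6.
Overall parity (XOR of all 8 bits, including p0): 1⊕1⊕1⊕1⊕1⊕1⊕0⊕1 = 1
Overall=1, syndrome position=6 → single-bit error at position 6.

single 6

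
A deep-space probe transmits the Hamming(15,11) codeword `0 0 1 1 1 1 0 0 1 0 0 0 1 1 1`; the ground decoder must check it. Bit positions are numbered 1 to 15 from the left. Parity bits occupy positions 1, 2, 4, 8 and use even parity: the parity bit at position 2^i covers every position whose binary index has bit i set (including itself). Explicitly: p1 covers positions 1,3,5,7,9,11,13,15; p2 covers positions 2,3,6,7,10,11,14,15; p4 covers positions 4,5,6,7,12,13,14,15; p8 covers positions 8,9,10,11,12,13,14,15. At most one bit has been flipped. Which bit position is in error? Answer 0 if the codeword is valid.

1

s1: b1⊕b3⊕b5⊕b7⊕b9⊕b11⊕b13⊕b15 = 0⊕1⊕1⊕0⊕1⊕0⊕1⊕1 = 1
s2: b2⊕b3⊕b6⊕b7⊕b10⊕b11⊕b14⊕b15 = 0⊕1⊕1⊕0⊕0⊕0⊕1⊕1 = 0
s4: b4⊕b5⊕b6⊕b7⊕b12⊕b13⊕b14⊕b15 = 1⊕1⊕1⊕0⊕0⊕1⊕1⊕1 = 0
s8: b8⊕b9⊕b10⊕b11⊕b12⊕b13⊕b14⊕b15 = 0⊕1⊕0⊕0⊕0⊕1⊕1⊕1 = 0
Syndrome (s8...s1) = 0001 → position 1.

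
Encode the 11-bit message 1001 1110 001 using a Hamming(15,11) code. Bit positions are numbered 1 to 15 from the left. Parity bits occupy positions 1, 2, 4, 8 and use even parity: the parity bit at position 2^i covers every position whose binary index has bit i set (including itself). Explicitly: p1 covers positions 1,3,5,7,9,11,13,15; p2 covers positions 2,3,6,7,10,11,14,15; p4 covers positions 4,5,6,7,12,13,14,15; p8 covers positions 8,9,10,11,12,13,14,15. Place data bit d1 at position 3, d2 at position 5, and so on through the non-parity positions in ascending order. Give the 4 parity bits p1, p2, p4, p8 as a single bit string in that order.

Place data bits at non-power-of-two positions: b3=1, b5=0, b6=0, b7=1, b9=1, b10=1, b11=1, b12=0, b13=0, b14=0, b15=1.
p1 = XOR of data positions {3,5,7,9,11,13,15} = 1⊕0⊕1⊕1⊕1⊕0⊕1 = 1
p2 = XOR of data positions {3,6,7,10,11,14,15} = 1⊕0⊕1⊕1⊕1⊕0⊕1 = 1
p4 = XOR of data positions {5,6,7,12,13,14,15} = 0⊕0⊕1⊕0⊕0⊕0⊕1 = 0
p8 = XOR of data positions {9,10,11,12,13,14,15} = 1⊕1⊕1⊕0⊕0⊕0⊕1 = 0
Parity bits p1,p2,p4,p8 = 1100

1100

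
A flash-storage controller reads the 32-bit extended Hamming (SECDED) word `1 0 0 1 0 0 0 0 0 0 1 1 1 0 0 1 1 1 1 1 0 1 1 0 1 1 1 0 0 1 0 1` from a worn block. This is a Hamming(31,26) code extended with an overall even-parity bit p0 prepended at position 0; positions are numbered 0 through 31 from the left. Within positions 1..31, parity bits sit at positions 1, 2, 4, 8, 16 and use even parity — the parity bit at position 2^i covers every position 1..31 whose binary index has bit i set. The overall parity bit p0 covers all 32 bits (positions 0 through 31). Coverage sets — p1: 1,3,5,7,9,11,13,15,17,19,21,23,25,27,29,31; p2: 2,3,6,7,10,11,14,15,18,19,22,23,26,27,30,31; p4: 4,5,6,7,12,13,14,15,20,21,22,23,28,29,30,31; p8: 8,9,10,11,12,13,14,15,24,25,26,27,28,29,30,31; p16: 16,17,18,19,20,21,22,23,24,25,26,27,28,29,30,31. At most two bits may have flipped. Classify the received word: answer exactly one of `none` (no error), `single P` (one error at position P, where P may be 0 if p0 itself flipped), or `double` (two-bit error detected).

s1: b1⊕b3⊕b5⊕b7⊕b9⊕b11⊕b13⊕b15⊕b17⊕b19⊕b21⊕b23⊕b25⊕b27⊕b29⊕b31 = 0⊕1⊕0⊕0⊕0⊕1⊕0⊕1⊕1⊕1⊕1⊕0⊕1⊕0⊕1⊕1 = 1
s2: b2⊕b3⊕b6⊕b7⊕b10⊕b11⊕b14⊕b15⊕b18⊕b19⊕b22⊕b23⊕b26⊕b27⊕b30⊕b31 = 0⊕1⊕0⊕0⊕1⊕1⊕0⊕1⊕1⊕1⊕1⊕0⊕1⊕0⊕0⊕1 = 1
s4: b4⊕b5⊕b6⊕b7⊕b12⊕b13⊕b14⊕b15⊕b20⊕b21⊕b22⊕b23⊕b28⊕b29⊕b30⊕b31 = 0⊕0⊕0⊕0⊕1⊕0⊕0⊕1⊕0⊕1⊕1⊕0⊕0⊕1⊕0⊕1 = 0
s8: b8⊕b9⊕b10⊕b11⊕b12⊕b13⊕b14⊕b15⊕b24⊕b25⊕b26⊕b27⊕b28⊕b29⊕b30⊕b31 = 0⊕0⊕1⊕1⊕1⊕0⊕0⊕1⊕1⊕1⊕1⊕0⊕0⊕1⊕0⊕1 = 1
s16: b16⊕b17⊕b18⊕b19⊕b20⊕b21⊕b22⊕b23⊕b24⊕b25⊕b26⊕b27⊕b28⊕b29⊕b30⊕b31 = 1⊕1⊕1⊕1⊕0⊕1⊕1⊕0⊕1⊕1⊕1⊕0⊕0⊕1⊕0⊕1 = 1
Syndrome (s16...s1) = 11011 → position 27.
Overall parity (XOR of all 32 bits, including p0): 1⊕0⊕0⊕1⊕0⊕0⊕0⊕0⊕0⊕0⊕1⊕1⊕1⊕0⊕0⊕1⊕1⊕1⊕1⊕1⊕0⊕1⊕1⊕0⊕1⊕1⊕1⊕0⊕0⊕1⊕0⊕1 = 1
Overall=1, syndrome position=27 → single-bit error at position 27.

single 27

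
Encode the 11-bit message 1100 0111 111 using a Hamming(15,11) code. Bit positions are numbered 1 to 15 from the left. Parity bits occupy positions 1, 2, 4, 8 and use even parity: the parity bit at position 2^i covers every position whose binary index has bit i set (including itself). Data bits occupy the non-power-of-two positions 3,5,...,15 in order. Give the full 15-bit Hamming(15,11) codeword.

Place data bits at non-power-of-two positions: b3=1, b5=1, b6=0, b7=0, b9=0, b10=1, b11=1, b12=1, b13=1, b14=1, b15=1.
p1 = XOR of data positions {3,5,7,9,11,13,15} = 1⊕1⊕0⊕0⊕1⊕1⊕1 = 1
p2 = XOR of data positions {3,6,7,10,11,14,15} = 1⊕0⊕0⊕1⊕1⊕1⊕1 = 1
p4 = XOR of data positions {5,6,7,12,13,14,15} = 1⊕0⊕0⊕1⊕1⊕1⊕1 = 1
p8 = XOR of data positions {9,10,11,12,13,14,15} = 0⊕1⊕1⊕1⊕1⊕1⊕1 = 0
Codeword b1..b15 = 111110000111111

111110000111111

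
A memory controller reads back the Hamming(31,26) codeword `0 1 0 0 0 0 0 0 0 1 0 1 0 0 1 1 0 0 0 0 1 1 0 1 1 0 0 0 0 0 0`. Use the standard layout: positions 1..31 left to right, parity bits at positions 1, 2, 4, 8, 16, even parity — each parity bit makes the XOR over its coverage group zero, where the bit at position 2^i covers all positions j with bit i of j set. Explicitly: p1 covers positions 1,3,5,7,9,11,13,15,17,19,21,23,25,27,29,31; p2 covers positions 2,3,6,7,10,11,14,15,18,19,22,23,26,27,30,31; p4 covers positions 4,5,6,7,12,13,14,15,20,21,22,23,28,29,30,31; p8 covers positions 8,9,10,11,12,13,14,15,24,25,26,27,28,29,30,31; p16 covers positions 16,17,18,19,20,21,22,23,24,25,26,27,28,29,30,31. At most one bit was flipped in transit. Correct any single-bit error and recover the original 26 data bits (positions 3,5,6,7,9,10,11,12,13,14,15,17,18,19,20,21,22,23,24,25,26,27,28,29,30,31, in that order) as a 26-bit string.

00000101001000011010000000

s1: b1⊕b3⊕b5⊕b7⊕b9⊕b11⊕b13⊕b15⊕b17⊕b19⊕b21⊕b23⊕b25⊕b27⊕b29⊕b31 = 0⊕0⊕0⊕0⊕0⊕0⊕0⊕1⊕0⊕0⊕1⊕0⊕1⊕0⊕0⊕0 = 1
s2: b2⊕b3⊕b6⊕b7⊕b10⊕b11⊕b14⊕b15⊕b18⊕b19⊕b22⊕b23⊕b26⊕b27⊕b30⊕b31 = 1⊕0⊕0⊕0⊕1⊕0⊕0⊕1⊕0⊕0⊕1⊕0⊕0⊕0⊕0⊕0 = 0
s4: b4⊕b5⊕b6⊕b7⊕b12⊕b13⊕b14⊕b15⊕b20⊕b21⊕b22⊕b23⊕b28⊕b29⊕b30⊕b31 = 0⊕0⊕0⊕0⊕1⊕0⊕0⊕1⊕0⊕1⊕1⊕0⊕0⊕0⊕0⊕0 = 0
s8: b8⊕b9⊕b10⊕b11⊕b12⊕b13⊕b14⊕b15⊕b24⊕b25⊕b26⊕b27⊕b28⊕b29⊕b30⊕b31 = 0⊕0⊕1⊕0⊕1⊕0⊕0⊕1⊕1⊕1⊕0⊕0⊕0⊕0⊕0⊕0 = 1
s16: b16⊕b17⊕b18⊕b19⊕b20⊕b21⊕b22⊕b23⊕b24⊕b25⊕b26⊕b27⊕b28⊕b29⊕b30⊕b31 = 1⊕0⊕0⊕0⊕0⊕1⊕1⊕0⊕1⊕1⊕0⊕0⊕0⊕0⊕0⊕0 = 1
Syndrome (s16...s1) = 11001 → position 25.
Flip bit 25: corrected codeword = 0100000001010011000011010000000
Data bits at positions 3,5,6,7,9,10,11,12,13,14,15,17,18,19,20,21,22,23,24,25,26,27,28,29,30,31: 00000101001000011010000000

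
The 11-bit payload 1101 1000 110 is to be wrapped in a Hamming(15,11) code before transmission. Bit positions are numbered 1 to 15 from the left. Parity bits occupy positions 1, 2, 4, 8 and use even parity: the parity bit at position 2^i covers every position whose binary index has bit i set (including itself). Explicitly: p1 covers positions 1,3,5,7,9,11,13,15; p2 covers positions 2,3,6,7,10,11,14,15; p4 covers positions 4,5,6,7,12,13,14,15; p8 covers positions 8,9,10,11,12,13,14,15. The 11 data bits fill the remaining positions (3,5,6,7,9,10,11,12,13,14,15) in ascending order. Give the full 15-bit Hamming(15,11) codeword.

Place data bits at non-power-of-two positions: b3=1, b5=1, b6=0, b7=1, b9=1, b10=0, b11=0, b12=0, b13=1, b14=1, b15=0.
p1 = XOR of data positions {3,5,7,9,11,13,15} = 1⊕1⊕1⊕1⊕0⊕1⊕0 = 1
p2 = XOR of data positions {3,6,7,10,11,14,15} = 1⊕0⊕1⊕0⊕0⊕1⊕0 = 1
p4 = XOR of data positions {5,6,7,12,13,14,15} = 1⊕0⊕1⊕0⊕1⊕1⊕0 = 0
p8 = XOR of data positions {9,10,11,12,13,14,15} = 1⊕0⊕0⊕0⊕1⊕1⊕0 = 1
Codeword b1..b15 = 111010111000110

111010111000110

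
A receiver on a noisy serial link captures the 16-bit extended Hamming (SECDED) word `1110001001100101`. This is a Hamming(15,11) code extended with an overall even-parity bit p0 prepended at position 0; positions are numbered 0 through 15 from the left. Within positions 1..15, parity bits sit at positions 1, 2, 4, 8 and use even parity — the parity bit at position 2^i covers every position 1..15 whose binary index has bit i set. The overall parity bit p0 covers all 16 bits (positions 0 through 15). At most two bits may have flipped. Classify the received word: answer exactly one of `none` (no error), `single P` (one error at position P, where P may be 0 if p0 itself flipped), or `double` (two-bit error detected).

double

s1: b1⊕b3⊕b5⊕b7⊕b9⊕b11⊕b13⊕b15 = 1⊕0⊕0⊕0⊕1⊕0⊕1⊕1 = 0
s2: b2⊕b3⊕b6⊕b7⊕b10⊕b11⊕b14⊕b15 = 1⊕0⊕1⊕0⊕1⊕0⊕0⊕1 = 0
s4: b4⊕b5⊕b6⊕b7⊕b12⊕b13⊕b14⊕b15 = 0⊕0⊕1⊕0⊕0⊕1⊕0⊕1 = 1
s8: b8⊕b9⊕b10⊕b11⊕b12⊕b13⊕b14⊕b15 = 0⊕1⊕1⊕0⊕0⊕1⊕0⊕1 = 0
Syndrome (s8...s1) = 0100 → position 4.
Overall parity (XOR of all 16 bits, including p0): 1⊕1⊕1⊕0⊕0⊕0⊕1⊕0⊕0⊕1⊕1⊕0⊕0⊕1⊕0⊕1 = 0
Overall=0, syndrome position=4 → double-bit error detected (uncorrectable).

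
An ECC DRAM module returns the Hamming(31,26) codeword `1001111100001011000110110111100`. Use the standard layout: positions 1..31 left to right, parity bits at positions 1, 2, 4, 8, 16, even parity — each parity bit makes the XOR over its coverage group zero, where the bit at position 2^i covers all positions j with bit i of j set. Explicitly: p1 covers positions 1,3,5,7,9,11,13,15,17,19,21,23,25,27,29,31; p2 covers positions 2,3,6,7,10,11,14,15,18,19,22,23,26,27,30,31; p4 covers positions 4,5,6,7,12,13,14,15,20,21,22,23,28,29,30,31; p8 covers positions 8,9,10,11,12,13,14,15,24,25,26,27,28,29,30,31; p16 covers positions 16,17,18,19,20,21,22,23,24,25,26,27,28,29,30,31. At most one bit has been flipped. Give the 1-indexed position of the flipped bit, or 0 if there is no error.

s1: b1⊕b3⊕b5⊕b7⊕b9⊕b11⊕b13⊕b15⊕b17⊕b19⊕b21⊕b23⊕b25⊕b27⊕b29⊕b31 = 1⊕0⊕1⊕1⊕0⊕0⊕1⊕1⊕0⊕0⊕1⊕1⊕0⊕1⊕1⊕0 = 1
s2: b2⊕b3⊕b6⊕b7⊕b10⊕b11⊕b14⊕b15⊕b18⊕b19⊕b22⊕b23⊕b26⊕b27⊕b30⊕b31 = 0⊕0⊕1⊕1⊕0⊕0⊕0⊕1⊕0⊕0⊕0⊕1⊕1⊕1⊕0⊕0 = 0
s4: b4⊕b5⊕b6⊕b7⊕b12⊕b13⊕b14⊕b15⊕b20⊕b21⊕b22⊕b23⊕b28⊕b29⊕b30⊕b31 = 1⊕1⊕1⊕1⊕0⊕1⊕0⊕1⊕1⊕1⊕0⊕1⊕1⊕1⊕0⊕0 = 1
s8: b8⊕b9⊕b10⊕b11⊕b12⊕b13⊕b14⊕b15⊕b24⊕b25⊕b26⊕b27⊕b28⊕b29⊕b30⊕b31 = 1⊕0⊕0⊕0⊕0⊕1⊕0⊕1⊕1⊕0⊕1⊕1⊕1⊕1⊕0⊕0 = 0
s16: b16⊕b17⊕b18⊕b19⊕b20⊕b21⊕b22⊕b23⊕b24⊕b25⊕b26⊕b27⊕b28⊕b29⊕b30⊕b31 = 1⊕0⊕0⊕0⊕1⊕1⊕0⊕1⊕1⊕0⊕1⊕1⊕1⊕1⊕0⊕0 = 1
Syndrome (s16...s1) = 10101 → position 21.

21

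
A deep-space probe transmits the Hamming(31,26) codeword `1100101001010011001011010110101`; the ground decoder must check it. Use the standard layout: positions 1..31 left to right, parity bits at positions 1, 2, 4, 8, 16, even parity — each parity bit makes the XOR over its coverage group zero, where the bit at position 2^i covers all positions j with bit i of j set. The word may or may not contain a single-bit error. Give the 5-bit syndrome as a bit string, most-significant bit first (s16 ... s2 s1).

s1: b1⊕b3⊕b5⊕b7⊕b9⊕b11⊕b13⊕b15⊕b17⊕b19⊕b21⊕b23⊕b25⊕b27⊕b29⊕b31 = 1⊕0⊕1⊕1⊕0⊕0⊕0⊕1⊕0⊕1⊕1⊕0⊕0⊕1⊕1⊕1 = 1
s2: b2⊕b3⊕b6⊕b7⊕b10⊕b11⊕b14⊕b15⊕b18⊕b19⊕b22⊕b23⊕b26⊕b27⊕b30⊕b31 = 1⊕0⊕0⊕1⊕1⊕0⊕0⊕1⊕0⊕1⊕1⊕0⊕1⊕1⊕0⊕1 = 1
s4: b4⊕b5⊕b6⊕b7⊕b12⊕b13⊕b14⊕b15⊕b20⊕b21⊕b22⊕b23⊕b28⊕b29⊕b30⊕b31 = 0⊕1⊕0⊕1⊕1⊕0⊕0⊕1⊕0⊕1⊕1⊕0⊕0⊕1⊕0⊕1 = 0
s8: b8⊕b9⊕b10⊕b11⊕b12⊕b13⊕b14⊕b15⊕b24⊕b25⊕b26⊕b27⊕b28⊕b29⊕b30⊕b31 = 0⊕0⊕1⊕0⊕1⊕0⊕0⊕1⊕1⊕0⊕1⊕1⊕0⊕1⊕0⊕1 = 0
s16: b16⊕b17⊕b18⊕b19⊕b20⊕b21⊕b22⊕b23⊕b24⊕b25⊕b26⊕b27⊕b28⊕b29⊕b30⊕b31 = 1⊕0⊕0⊕1⊕0⊕1⊕1⊕0⊕1⊕0⊕1⊕1⊕0⊕1⊕0⊕1 = 1
Syndrome (s16...s1) = 10011 → position 19.

10011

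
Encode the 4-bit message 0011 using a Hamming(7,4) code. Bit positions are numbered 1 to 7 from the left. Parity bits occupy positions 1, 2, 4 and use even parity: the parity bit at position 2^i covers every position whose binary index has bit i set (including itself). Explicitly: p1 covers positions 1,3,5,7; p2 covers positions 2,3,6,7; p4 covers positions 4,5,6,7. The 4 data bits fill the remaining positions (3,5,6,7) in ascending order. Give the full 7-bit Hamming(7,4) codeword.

1000011

Place data bits at non-power-of-two positions: b3=0, b5=0, b6=1, b7=1.
p1 = XOR of data positions {3,5,7} = 0⊕0⊕1 = 1
p2 = XOR of data positions {3,6,7} = 0⊕1⊕1 = 0
p4 = XOR of data positions {5,6,7} = 0⊕1⊕1 = 0
Codeword b1..b7 = 1000011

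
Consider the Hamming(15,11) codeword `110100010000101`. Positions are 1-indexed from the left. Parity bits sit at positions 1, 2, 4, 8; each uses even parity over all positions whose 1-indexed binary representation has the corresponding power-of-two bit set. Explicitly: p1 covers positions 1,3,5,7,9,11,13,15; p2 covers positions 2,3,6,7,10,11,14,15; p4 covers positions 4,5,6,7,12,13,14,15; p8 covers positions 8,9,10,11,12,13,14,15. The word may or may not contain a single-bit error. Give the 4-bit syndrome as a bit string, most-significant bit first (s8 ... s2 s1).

s1: b1⊕b3⊕b5⊕b7⊕b9⊕b11⊕b13⊕b15 = 1⊕0⊕0⊕0⊕0⊕0⊕1⊕1 = 1
s2: b2⊕b3⊕b6⊕b7⊕b10⊕b11⊕b14⊕b15 = 1⊕0⊕0⊕0⊕0⊕0⊕0⊕1 = 0
s4: b4⊕b5⊕b6⊕b7⊕b12⊕b13⊕b14⊕b15 = 1⊕0⊕0⊕0⊕0⊕1⊕0⊕1 = 1
s8: b8⊕b9⊕b10⊕b11⊕b12⊕b13⊕b14⊕b15 = 1⊕0⊕0⊕0⊕0⊕1⊕0⊕1 = 1
Syndrome (s8...s1) = 1101 → position 13.

1101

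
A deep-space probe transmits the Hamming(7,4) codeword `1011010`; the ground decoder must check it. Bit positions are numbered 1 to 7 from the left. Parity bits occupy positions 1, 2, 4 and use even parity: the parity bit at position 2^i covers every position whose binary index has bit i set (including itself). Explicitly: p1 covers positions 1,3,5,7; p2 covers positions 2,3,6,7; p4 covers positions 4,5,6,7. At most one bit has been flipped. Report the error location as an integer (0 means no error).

s1: b1⊕b3⊕b5⊕b7 = 1⊕1⊕0⊕0 = 0
s2: b2⊕b3⊕b6⊕b7 = 0⊕1⊕1⊕0 = 0
s4: b4⊕b5⊕b6⊕b7 = 1⊕0⊕1⊕0 = 0
Syndrome (s4...s1) = 000 → position 0 (no error).

0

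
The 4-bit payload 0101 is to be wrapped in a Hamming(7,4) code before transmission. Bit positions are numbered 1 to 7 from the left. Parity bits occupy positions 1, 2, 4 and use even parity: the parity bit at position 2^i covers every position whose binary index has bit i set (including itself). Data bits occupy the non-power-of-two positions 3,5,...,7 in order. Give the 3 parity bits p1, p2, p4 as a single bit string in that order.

010

Place data bits at non-power-of-two positions: b3=0, b5=1, b6=0, b7=1.
p1 = XOR of data positions {3,5,7} = 0⊕1⊕1 = 0
p2 = XOR of data positions {3,6,7} = 0⊕0⊕1 = 1
p4 = XOR of data positions {5,6,7} = 1⊕0⊕1 = 0
Parity bits p1,p2,p4 = 010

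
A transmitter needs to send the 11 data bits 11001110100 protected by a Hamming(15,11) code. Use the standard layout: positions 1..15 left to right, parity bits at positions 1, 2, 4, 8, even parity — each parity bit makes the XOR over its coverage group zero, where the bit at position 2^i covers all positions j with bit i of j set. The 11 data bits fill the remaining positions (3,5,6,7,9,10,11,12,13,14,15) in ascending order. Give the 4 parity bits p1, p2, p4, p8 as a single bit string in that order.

1100

Place data bits at non-power-of-two positions: b3=1, b5=1, b6=0, b7=0, b9=1, b10=1, b11=1, b12=0, b13=1, b14=0, b15=0.
p1 = XOR of data positions {3,5,7,9,11,13,15} = 1⊕1⊕0⊕1⊕1⊕1⊕0 = 1
p2 = XOR of data positions {3,6,7,10,11,14,15} = 1⊕0⊕0⊕1⊕1⊕0⊕0 = 1
p4 = XOR of data positions {5,6,7,12,13,14,15} = 1⊕0⊕0⊕0⊕1⊕0⊕0 = 0
p8 = XOR of data positions {9,10,11,12,13,14,15} = 1⊕1⊕1⊕0⊕1⊕0⊕0 = 0
Parity bits p1,p2,p4,p8 = 1100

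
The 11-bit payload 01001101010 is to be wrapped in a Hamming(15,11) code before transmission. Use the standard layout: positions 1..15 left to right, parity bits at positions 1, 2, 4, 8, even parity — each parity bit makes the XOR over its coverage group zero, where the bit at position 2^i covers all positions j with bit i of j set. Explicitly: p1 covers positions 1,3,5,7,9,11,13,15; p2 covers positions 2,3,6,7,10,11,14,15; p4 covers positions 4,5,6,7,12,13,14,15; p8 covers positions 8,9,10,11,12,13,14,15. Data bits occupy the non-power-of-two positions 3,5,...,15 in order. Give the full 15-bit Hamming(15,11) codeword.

Place data bits at non-power-of-two positions: b3=0, b5=1, b6=0, b7=0, b9=1, b10=1, b11=0, b12=1, b13=0, b14=1, b15=0.
p1 = XOR of data positions {3,5,7,9,11,13,15} = 0⊕1⊕0⊕1⊕0⊕0⊕0 = 0
p2 = XOR of data positions {3,6,7,10,11,14,15} = 0⊕0⊕0⊕1⊕0⊕1⊕0 = 0
p4 = XOR of data positions {5,6,7,12,13,14,15} = 1⊕0⊕0⊕1⊕0⊕1⊕0 = 1
p8 = XOR of data positions {9,10,11,12,13,14,15} = 1⊕1⊕0⊕1⊕0⊕1⊕0 = 0
Codeword b1..b15 = 000110001101010

000110001101010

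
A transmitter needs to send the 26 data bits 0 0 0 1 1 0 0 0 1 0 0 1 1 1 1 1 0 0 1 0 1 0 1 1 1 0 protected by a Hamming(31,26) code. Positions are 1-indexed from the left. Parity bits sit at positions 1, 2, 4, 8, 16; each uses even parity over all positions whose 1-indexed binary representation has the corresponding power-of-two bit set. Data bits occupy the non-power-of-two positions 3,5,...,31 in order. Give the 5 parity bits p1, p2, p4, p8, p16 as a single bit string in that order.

Place data bits at non-power-of-two positions: b3=0, b5=0, b6=0, b7=1, b9=1, b10=0, b11=0, b12=0, b13=1, b14=0, b15=0, b17=1, b18=1, b19=1, b20=1, b21=1, b22=0, b23=0, b24=1, b25=0, b26=1, b27=0, b28=1, b29=1, b30=1, b31=0.
p1 = XOR of data positions {3,5,7,9,11,13,15,17,19,21,23,25,27,29,31} = 0⊕0⊕1⊕1⊕0⊕1⊕0⊕1⊕1⊕1⊕0⊕0⊕0⊕1⊕0 = 1
p2 = XOR of data positions {3,6,7,10,11,14,15,18,19,22,23,26,27,30,31} = 0⊕0⊕1⊕0⊕0⊕0⊕0⊕1⊕1⊕0⊕0⊕1⊕0⊕1⊕0 = 1
p4 = XOR of data positions {5,6,7,12,13,14,15,20,21,22,23,28,29,30,31} = 0⊕0⊕1⊕0⊕1⊕0⊕0⊕1⊕1⊕0⊕0⊕1⊕1⊕1⊕0 = 1
p8 = XOR of data positions {9,10,11,12,13,14,15,24,25,26,27,28,29,30,31} = 1⊕0⊕0⊕0⊕1⊕0⊕0⊕1⊕0⊕1⊕0⊕1⊕1⊕1⊕0 = 1
p16 = XOR of data positions {17,18,19,20,21,22,23,24,25,26,27,28,29,30,31} = 1⊕1⊕1⊕1⊕1⊕0⊕0⊕1⊕0⊕1⊕0⊕1⊕1⊕1⊕0 = 0
Parity bits p1,p2,p4,p8,p16 = 11110

11110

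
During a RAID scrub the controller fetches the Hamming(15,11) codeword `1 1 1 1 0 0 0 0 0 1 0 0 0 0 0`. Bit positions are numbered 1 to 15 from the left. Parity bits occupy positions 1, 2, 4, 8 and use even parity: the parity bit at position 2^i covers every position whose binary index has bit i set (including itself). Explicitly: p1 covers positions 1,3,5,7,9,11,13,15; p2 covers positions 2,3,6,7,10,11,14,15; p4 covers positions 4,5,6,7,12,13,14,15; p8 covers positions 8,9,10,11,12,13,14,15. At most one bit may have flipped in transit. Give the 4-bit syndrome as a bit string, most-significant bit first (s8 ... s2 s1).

1110

s1: b1⊕b3⊕b5⊕b7⊕b9⊕b11⊕b13⊕b15 = 1⊕1⊕0⊕0⊕0⊕0⊕0⊕0 = 0
s2: b2⊕b3⊕b6⊕b7⊕b10⊕b11⊕b14⊕b15 = 1⊕1⊕0⊕0⊕1⊕0⊕0⊕0 = 1
s4: b4⊕b5⊕b6⊕b7⊕b12⊕b13⊕b14⊕b15 = 1⊕0⊕0⊕0⊕0⊕0⊕0⊕0 = 1
s8: b8⊕b9⊕b10⊕b11⊕b12⊕b13⊕b14⊕b15 = 0⊕0⊕1⊕0⊕0⊕0⊕0⊕0 = 1
Syndrome (s8...s1) = 1110 → position 14.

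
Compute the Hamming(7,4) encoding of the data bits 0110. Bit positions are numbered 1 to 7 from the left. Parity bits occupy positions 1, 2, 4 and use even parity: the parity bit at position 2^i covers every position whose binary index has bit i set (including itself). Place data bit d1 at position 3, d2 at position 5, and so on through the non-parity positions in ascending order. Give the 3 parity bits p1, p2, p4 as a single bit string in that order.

110

Place data bits at non-power-of-two positions: b3=0, b5=1, b6=1, b7=0.
p1 = XOR of data positions {3,5,7} = 0⊕1⊕0 = 1
p2 = XOR of data positions {3,6,7} = 0⊕1⊕0 = 1
p4 = XOR of data positions {5,6,7} = 1⊕1⊕0 = 0
Parity bits p1,p2,p4 = 110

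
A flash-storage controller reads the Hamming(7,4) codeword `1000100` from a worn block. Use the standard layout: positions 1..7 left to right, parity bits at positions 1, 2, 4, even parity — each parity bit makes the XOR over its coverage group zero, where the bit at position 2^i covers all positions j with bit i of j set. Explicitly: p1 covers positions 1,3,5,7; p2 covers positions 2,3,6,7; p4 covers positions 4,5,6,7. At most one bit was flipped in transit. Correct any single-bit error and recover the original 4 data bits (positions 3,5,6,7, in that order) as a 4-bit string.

s1: b1⊕b3⊕b5⊕b7 = 1⊕0⊕1⊕0 = 0
s2: b2⊕b3⊕b6⊕b7 = 0⊕0⊕0⊕0 = 0
s4: b4⊕b5⊕b6⊕b7 = 0⊕1⊕0⊕0 = 1
Syndrome (s4...s1) = 100 → position 4.
Flip bit 4: corrected codeword = 1001100
Data bits at positions 3,5,6,7: 0100

0100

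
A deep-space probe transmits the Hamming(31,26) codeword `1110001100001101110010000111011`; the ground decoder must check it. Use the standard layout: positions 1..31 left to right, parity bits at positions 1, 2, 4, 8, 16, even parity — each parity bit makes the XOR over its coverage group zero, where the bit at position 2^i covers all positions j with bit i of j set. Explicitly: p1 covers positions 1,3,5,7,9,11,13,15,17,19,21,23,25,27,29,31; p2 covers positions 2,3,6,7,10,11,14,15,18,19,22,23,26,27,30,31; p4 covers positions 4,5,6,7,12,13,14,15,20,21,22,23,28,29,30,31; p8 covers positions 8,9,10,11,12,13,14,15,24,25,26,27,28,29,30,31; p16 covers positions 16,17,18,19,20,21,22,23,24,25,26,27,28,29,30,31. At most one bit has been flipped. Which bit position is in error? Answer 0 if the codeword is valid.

22

s1: b1⊕b3⊕b5⊕b7⊕b9⊕b11⊕b13⊕b15⊕b17⊕b19⊕b21⊕b23⊕b25⊕b27⊕b29⊕b31 = 1⊕1⊕0⊕1⊕0⊕0⊕1⊕0⊕1⊕0⊕1⊕0⊕0⊕1⊕0⊕1 = 0
s2: b2⊕b3⊕b6⊕b7⊕b10⊕b11⊕b14⊕b15⊕b18⊕b19⊕b22⊕b23⊕b26⊕b27⊕b30⊕b31 = 1⊕1⊕0⊕1⊕0⊕0⊕1⊕0⊕1⊕0⊕0⊕0⊕1⊕1⊕1⊕1 = 1
s4: b4⊕b5⊕b6⊕b7⊕b12⊕b13⊕b14⊕b15⊕b20⊕b21⊕b22⊕b23⊕b28⊕b29⊕b30⊕b31 = 0⊕0⊕0⊕1⊕0⊕1⊕1⊕0⊕0⊕1⊕0⊕0⊕1⊕0⊕1⊕1 = 1
s8: b8⊕b9⊕b10⊕b11⊕b12⊕b13⊕b14⊕b15⊕b24⊕b25⊕b26⊕b27⊕b28⊕b29⊕b30⊕b31 = 1⊕0⊕0⊕0⊕0⊕1⊕1⊕0⊕0⊕0⊕1⊕1⊕1⊕0⊕1⊕1 = 0
s16: b16⊕b17⊕b18⊕b19⊕b20⊕b21⊕b22⊕b23⊕b24⊕b25⊕b26⊕b27⊕b28⊕b29⊕b30⊕b31 = 1⊕1⊕1⊕0⊕0⊕1⊕0⊕0⊕0⊕0⊕1⊕1⊕1⊕0⊕1⊕1 = 1
Syndrome (s16...s1) = 10110 → position 22.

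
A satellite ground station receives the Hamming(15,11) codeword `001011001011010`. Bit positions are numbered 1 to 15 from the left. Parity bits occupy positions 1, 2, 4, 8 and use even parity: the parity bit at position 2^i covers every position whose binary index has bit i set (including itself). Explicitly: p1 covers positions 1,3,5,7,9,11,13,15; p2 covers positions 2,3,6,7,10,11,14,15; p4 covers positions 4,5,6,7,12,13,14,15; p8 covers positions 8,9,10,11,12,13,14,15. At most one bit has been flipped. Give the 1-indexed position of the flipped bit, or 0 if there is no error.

s1: b1⊕b3⊕b5⊕b7⊕b9⊕b11⊕b13⊕b15 = 0⊕1⊕1⊕0⊕1⊕1⊕0⊕0 = 0
s2: b2⊕b3⊕b6⊕b7⊕b10⊕b11⊕b14⊕b15 = 0⊕1⊕1⊕0⊕0⊕1⊕1⊕0 = 0
s4: b4⊕b5⊕b6⊕b7⊕b12⊕b13⊕b14⊕b15 = 0⊕1⊕1⊕0⊕1⊕0⊕1⊕0 = 0
s8: b8⊕b9⊕b10⊕b11⊕b12⊕b13⊕b14⊕b15 = 0⊕1⊕0⊕1⊕1⊕0⊕1⊕0 = 0
Syndrome (s8...s1) = 0000 → position 0 (no error).

0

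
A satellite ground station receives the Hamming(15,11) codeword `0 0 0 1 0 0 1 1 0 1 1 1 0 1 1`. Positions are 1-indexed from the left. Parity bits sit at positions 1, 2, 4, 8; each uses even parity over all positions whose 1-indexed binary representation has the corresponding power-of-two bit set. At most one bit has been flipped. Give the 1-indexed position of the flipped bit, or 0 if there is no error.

7

s1: b1⊕b3⊕b5⊕b7⊕b9⊕b11⊕b13⊕b15 = 0⊕0⊕0⊕1⊕0⊕1⊕0⊕1 = 1
s2: b2⊕b3⊕b6⊕b7⊕b10⊕b11⊕b14⊕b15 = 0⊕0⊕0⊕1⊕1⊕1⊕1⊕1 = 1
s4: b4⊕b5⊕b6⊕b7⊕b12⊕b13⊕b14⊕b15 = 1⊕0⊕0⊕1⊕1⊕0⊕1⊕1 = 1
s8: b8⊕b9⊕b10⊕b11⊕b12⊕b13⊕b14⊕b15 = 1⊕0⊕1⊕1⊕1⊕0⊕1⊕1 = 0
Syndrome (s8...s1) = 0111 → position 7.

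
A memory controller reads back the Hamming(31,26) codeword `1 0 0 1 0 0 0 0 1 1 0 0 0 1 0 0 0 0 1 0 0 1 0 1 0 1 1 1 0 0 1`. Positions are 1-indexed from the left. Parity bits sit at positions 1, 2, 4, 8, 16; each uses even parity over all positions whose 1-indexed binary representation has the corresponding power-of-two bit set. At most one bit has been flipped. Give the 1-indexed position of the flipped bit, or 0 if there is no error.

s1: b1⊕b3⊕b5⊕b7⊕b9⊕b11⊕b13⊕b15⊕b17⊕b19⊕b21⊕b23⊕b25⊕b27⊕b29⊕b31 = 1⊕0⊕0⊕0⊕1⊕0⊕0⊕0⊕0⊕1⊕0⊕0⊕0⊕1⊕0⊕1 = 1
s2: b2⊕b3⊕b6⊕b7⊕b10⊕b11⊕b14⊕b15⊕b18⊕b19⊕b22⊕b23⊕b26⊕b27⊕b30⊕b31 = 0⊕0⊕0⊕0⊕1⊕0⊕1⊕0⊕0⊕1⊕1⊕0⊕1⊕1⊕0⊕1 = 1
s4: b4⊕b5⊕b6⊕b7⊕b12⊕b13⊕b14⊕b15⊕b20⊕b21⊕b22⊕b23⊕b28⊕b29⊕b30⊕b31 = 1⊕0⊕0⊕0⊕0⊕0⊕1⊕0⊕0⊕0⊕1⊕0⊕1⊕0⊕0⊕1 = 1
s8: b8⊕b9⊕b10⊕b11⊕b12⊕b13⊕b14⊕b15⊕b24⊕b25⊕b26⊕b27⊕b28⊕b29⊕b30⊕b31 = 0⊕1⊕1⊕0⊕0⊕0⊕1⊕0⊕1⊕0⊕1⊕1⊕1⊕0⊕0⊕1 = 0
s16: b16⊕b17⊕b18⊕b19⊕b20⊕b21⊕b22⊕b23⊕b24⊕b25⊕b26⊕b27⊕b28⊕b29⊕b30⊕b31 = 0⊕0⊕0⊕1⊕0⊕0⊕1⊕0⊕1⊕0⊕1⊕1⊕1⊕0⊕0⊕1 = 1
Syndrome (s16...s1) = 10111 → position 23.

23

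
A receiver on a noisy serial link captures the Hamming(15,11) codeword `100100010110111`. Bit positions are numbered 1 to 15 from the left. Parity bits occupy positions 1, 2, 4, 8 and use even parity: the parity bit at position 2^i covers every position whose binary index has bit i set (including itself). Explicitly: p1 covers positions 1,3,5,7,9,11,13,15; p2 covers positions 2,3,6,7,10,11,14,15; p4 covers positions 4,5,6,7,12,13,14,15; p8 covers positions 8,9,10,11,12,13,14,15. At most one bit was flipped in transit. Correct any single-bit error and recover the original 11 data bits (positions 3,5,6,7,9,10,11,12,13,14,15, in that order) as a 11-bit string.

00000110111

s1: b1⊕b3⊕b5⊕b7⊕b9⊕b11⊕b13⊕b15 = 1⊕0⊕0⊕0⊕0⊕1⊕1⊕1 = 0
s2: b2⊕b3⊕b6⊕b7⊕b10⊕b11⊕b14⊕b15 = 0⊕0⊕0⊕0⊕1⊕1⊕1⊕1 = 0
s4: b4⊕b5⊕b6⊕b7⊕b12⊕b13⊕b14⊕b15 = 1⊕0⊕0⊕0⊕0⊕1⊕1⊕1 = 0
s8: b8⊕b9⊕b10⊕b11⊕b12⊕b13⊕b14⊕b15 = 1⊕0⊕1⊕1⊕0⊕1⊕1⊕1 = 0
Syndrome (s8...s1) = 0000 → position 0 (no error).
No correction needed.
Data bits at positions 3,5,6,7,9,10,11,12,13,14,15: 00000110111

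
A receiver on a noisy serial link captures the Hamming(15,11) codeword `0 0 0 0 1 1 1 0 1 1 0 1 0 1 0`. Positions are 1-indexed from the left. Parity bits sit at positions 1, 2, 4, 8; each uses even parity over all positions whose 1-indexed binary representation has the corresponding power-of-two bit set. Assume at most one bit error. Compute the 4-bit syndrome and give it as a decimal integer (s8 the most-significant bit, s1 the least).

s1: b1⊕b3⊕b5⊕b7⊕b9⊕b11⊕b13⊕b15 = 0⊕0⊕1⊕1⊕1⊕0⊕0⊕0 = 1
s2: b2⊕b3⊕b6⊕b7⊕b10⊕b11⊕b14⊕b15 = 0⊕0⊕1⊕1⊕1⊕0⊕1⊕0 = 0
s4: b4⊕b5⊕b6⊕b7⊕b12⊕b13⊕b14⊕b15 = 0⊕1⊕1⊕1⊕1⊕0⊕1⊕0 = 1
s8: b8⊕b9⊕b10⊕b11⊕b12⊕b13⊕b14⊕b15 = 0⊕1⊕1⊕0⊕1⊕0⊕1⊕0 = 0
Syndrome (s8...s1) = 0101 → position 5.

5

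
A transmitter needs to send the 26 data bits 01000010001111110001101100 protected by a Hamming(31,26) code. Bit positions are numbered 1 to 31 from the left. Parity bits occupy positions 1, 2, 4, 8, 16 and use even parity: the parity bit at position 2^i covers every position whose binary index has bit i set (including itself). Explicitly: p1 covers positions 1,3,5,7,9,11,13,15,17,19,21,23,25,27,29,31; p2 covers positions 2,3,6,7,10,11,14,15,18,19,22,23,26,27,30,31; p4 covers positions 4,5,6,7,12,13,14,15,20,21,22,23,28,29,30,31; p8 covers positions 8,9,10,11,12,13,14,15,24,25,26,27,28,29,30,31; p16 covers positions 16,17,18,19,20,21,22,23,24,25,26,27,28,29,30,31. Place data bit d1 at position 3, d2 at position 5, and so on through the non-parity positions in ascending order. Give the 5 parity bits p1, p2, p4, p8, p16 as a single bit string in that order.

01001

Place data bits at non-power-of-two positions: b3=0, b5=1, b6=0, b7=0, b9=0, b10=0, b11=1, b12=0, b13=0, b14=0, b15=1, b17=1, b18=1, b19=1, b20=1, b21=1, b22=0, b23=0, b24=0, b25=1, b26=1, b27=0, b28=1, b29=1, b30=0, b31=0.
p1 = XOR of data positions {3,5,7,9,11,13,15,17,19,21,23,25,27,29,31} = 0⊕1⊕0⊕0⊕1⊕0⊕1⊕1⊕1⊕1⊕0⊕1⊕0⊕1⊕0 = 0
p2 = XOR of data positions {3,6,7,10,11,14,15,18,19,22,23,26,27,30,31} = 0⊕0⊕0⊕0⊕1⊕0⊕1⊕1⊕1⊕0⊕0⊕1⊕0⊕0⊕0 = 1
p4 = XOR of data positions {5,6,7,12,13,14,15,20,21,22,23,28,29,30,31} = 1⊕0⊕0⊕0⊕0⊕0⊕1⊕1⊕1⊕0⊕0⊕1⊕1⊕0⊕0 = 0
p8 = XOR of data positions {9,10,11,12,13,14,15,24,25,26,27,28,29,30,31} = 0⊕0⊕1⊕0⊕0⊕0⊕1⊕0⊕1⊕1⊕0⊕1⊕1⊕0⊕0 = 0
p16 = XOR of data positions {17,18,19,20,21,22,23,24,25,26,27,28,29,30,31} = 1⊕1⊕1⊕1⊕1⊕0⊕0⊕0⊕1⊕1⊕0⊕1⊕1⊕0⊕0 = 1
Parity bits p1,p2,p4,p8,p16 = 01001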